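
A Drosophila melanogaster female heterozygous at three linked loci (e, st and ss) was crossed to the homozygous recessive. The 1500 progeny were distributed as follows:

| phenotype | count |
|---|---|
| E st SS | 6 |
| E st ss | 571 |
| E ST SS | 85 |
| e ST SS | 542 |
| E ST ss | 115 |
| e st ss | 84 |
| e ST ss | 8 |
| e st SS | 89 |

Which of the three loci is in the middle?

The two most frequent reciprocal classes, e ST SS and E st ss, are the parental types, so the F1 was e ST SS / E st ss.
The two rarest classes, e ST ss and E st SS, are the double crossovers. Comparing them with the parentals, only the ss allele has switched, so ss is the middle locus and the order is st – ss – e.

ss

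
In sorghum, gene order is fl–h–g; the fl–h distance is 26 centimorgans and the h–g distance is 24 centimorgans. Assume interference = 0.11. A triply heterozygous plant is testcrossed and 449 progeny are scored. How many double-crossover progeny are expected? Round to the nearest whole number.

Map distances give recombination frequencies of 0.260 and 0.240 for the two intervals.
With interference 0.11 (so coincidence = 0.89), expected double-crossover frequency = 0.260 × 0.240 × 0.89 = 0.05554.
Expected number = 0.05554 × 449 = 24.94 ≈ 25.

25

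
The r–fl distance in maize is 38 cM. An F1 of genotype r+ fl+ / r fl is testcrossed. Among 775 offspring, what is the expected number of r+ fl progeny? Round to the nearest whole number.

A map distance of 38 cM corresponds to a recombination frequency of 0.380.
The F1 is r+ fl+ / r fl, so r+ fl is a recombinant gamete class with expected frequency r/2 = 0.380/2 = 0.1900.
Expected number = 0.1900 × 775 = 147.25 ≈ 147.

147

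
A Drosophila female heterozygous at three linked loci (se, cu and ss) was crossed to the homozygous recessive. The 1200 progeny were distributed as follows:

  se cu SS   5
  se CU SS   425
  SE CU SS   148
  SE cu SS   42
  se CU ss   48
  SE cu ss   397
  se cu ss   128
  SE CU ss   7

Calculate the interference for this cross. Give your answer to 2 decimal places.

The two most frequent reciprocal classes, se CU SS and SE cu ss, are the parental types, so the F1 was se CU SS / SE cu ss.
The two rarest classes, se cu SS and SE CU ss, are the double crossovers. Comparing them with the parentals, only the cu allele has switched, so cu is the middle locus and the order is ss – cu – se.
ss–cu: (90 + 12)/1200 = 0.0850; cu–se: (276 + 12)/1200 = 0.2400.
Expected DCO frequency = 0.0850 × 0.2400 ≈ 0.02040; observed = 12/1200 ≈ 0.01000.
Coefficient of coincidence = 0.01000/0.02040 ≈ 0.49; interference = 1 − 0.49 = 0.51.

0.51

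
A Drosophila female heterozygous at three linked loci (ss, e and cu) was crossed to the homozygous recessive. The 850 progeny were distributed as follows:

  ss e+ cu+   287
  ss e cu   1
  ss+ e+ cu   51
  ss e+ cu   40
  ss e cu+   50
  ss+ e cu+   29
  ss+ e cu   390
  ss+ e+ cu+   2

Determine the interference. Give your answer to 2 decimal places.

0.66

The two most frequent reciprocal classes, ss+ e cu and ss e+ cu+, are the parental types, so the F1 was ss+ e cu / ss e+ cu+.
The two rarest classes, ss e cu and ss+ e+ cu+, are the double crossovers. Comparing them with the parentals, only the ss allele has switched, so ss is the middle locus and the order is cu – ss – e.
cu–ss: (69 + 3)/850 = 0.0847; ss–e: (101 + 3)/850 = 0.1224.
Expected DCO frequency = 0.0847 × 0.1224 ≈ 0.01037; observed = 3/850 ≈ 0.00353.
Coefficient of coincidence = 0.00353/0.01037 ≈ 0.34; interference = 1 − 0.34 = 0.66.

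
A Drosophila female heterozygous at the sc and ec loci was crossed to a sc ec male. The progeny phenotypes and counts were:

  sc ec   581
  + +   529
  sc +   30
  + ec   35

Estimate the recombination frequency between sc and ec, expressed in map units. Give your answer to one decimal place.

5.5 map units

The two most frequent classes, + + (529) and sc ec (581), are the parental types, so the F1 was + + / sc ec.
The recombinant classes are + ec and sc +: 35 + 30 = 65.
Recombination frequency = 65/1175 = 0.0553 ≈ 5.5%, i.e. 5.5 map units.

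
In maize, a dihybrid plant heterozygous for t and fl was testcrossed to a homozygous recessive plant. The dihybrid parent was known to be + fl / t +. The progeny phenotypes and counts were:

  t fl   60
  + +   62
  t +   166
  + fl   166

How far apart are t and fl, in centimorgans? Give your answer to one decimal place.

26.9 centimorgans

The recombinant classes are + + and t fl: 62 + 60 = 122.
Recombination frequency = 122/454 = 0.2687 ≈ 26.9%, i.e. 26.9 centimorgans.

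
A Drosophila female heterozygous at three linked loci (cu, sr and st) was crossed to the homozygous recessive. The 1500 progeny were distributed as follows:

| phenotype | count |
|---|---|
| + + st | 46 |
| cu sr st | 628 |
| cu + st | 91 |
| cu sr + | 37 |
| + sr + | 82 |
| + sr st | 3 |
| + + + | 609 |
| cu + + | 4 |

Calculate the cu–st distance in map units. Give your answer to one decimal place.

The two most frequent reciprocal classes, cu sr st and + + +, are the parental types, so the F1 was cu sr st / + + +.
The two rarest classes, + sr st and cu + +, are the double crossovers. Comparing them with the parentals, only the cu allele has switched, so cu is the middle locus and the order is sr – cu – st.
Crossovers in the cu–st interval produce the single-crossover classes cu sr + and + + st (37 + 46 = 83) plus the double crossovers (7).
RF(cu–st) = (83 + 7) / 1500 = 90/1500 = 0.0600 → 6.0 map units.

6.0 map units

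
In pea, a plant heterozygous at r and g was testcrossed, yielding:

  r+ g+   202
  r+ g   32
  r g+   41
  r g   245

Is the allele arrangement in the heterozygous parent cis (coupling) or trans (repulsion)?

The two most frequent classes are r+ g+ (202) and r g (245); these are the parental (non-recombinant) types.
So the F1 carried r+ g+ on one chromosome and r g on the other — the recessive alleles are on the same chromosome (cis / coupling).

cis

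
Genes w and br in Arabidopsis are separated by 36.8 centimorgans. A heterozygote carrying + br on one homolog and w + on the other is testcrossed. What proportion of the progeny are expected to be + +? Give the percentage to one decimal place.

A map distance of 36.8 centimorgans corresponds to a recombination frequency of 0.368.
The F1 is + br / w +, so + + is a recombinant gamete class with expected frequency r/2 = 0.368/2 = 0.1840.
That is 0.1840 = 18.4% of the progeny.

18.4%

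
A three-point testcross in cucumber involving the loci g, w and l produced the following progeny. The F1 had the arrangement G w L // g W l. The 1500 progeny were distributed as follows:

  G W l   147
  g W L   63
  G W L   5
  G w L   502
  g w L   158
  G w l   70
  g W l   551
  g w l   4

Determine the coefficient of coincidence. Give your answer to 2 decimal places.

The two rarest classes, G W L and g w l, are the double crossovers. Comparing them with the parentals, only the w allele has switched, so w is the middle locus and the order is g – w – l.
g–w: (305 + 9)/1500 = 0.2093; w–l: (133 + 9)/1500 = 0.0947.
Expected DCO frequency = 0.2093 × 0.0947 ≈ 0.01982; observed = 9/1500 ≈ 0.00600.
Coefficient of coincidence = 0.00600/0.01982 ≈ 0.30.

0.30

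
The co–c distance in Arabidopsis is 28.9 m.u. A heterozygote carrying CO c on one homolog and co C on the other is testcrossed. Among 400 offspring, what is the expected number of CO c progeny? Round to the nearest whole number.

142

A map distance of 28.9 m.u. corresponds to a recombination frequency of 0.289.
The F1 is CO c / co C, so CO c is a parental gamete class with expected frequency (1 − r)/2 = 0.711/2 = 0.3555.
Expected number = 0.3555 × 400 = 142.20 ≈ 142.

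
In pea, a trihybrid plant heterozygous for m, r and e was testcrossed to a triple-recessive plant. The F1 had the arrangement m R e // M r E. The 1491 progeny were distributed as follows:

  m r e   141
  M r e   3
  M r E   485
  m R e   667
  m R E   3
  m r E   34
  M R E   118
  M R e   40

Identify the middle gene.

The two rarest classes, m R E and M r e, are the double crossovers. Comparing them with the parentals, only the e allele has switched, so e is the middle locus and the order is r – e – m.

e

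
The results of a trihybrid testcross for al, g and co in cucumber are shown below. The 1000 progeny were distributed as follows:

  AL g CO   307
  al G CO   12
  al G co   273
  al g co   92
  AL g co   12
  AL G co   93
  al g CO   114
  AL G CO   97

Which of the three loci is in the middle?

co

The two most frequent reciprocal classes, AL g CO and al G co, are the parental types, so the F1 was AL g CO / al G co.
The two rarest classes, AL g co and al G CO, are the double crossovers. Comparing them with the parentals, only the co allele has switched, so co is the middle locus and the order is al – co – g.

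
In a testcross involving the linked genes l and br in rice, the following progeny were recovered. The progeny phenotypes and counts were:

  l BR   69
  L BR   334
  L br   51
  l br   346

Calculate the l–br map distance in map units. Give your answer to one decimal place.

The two most frequent classes, L BR (334) and l br (346), are the parental types, so the F1 was L BR / l br.
The recombinant classes are L br and l BR: 51 + 69 = 120.
Recombination frequency = 120/800 = 0.1500 ≈ 15.0%, i.e. 15.0 map units.

15.0 map units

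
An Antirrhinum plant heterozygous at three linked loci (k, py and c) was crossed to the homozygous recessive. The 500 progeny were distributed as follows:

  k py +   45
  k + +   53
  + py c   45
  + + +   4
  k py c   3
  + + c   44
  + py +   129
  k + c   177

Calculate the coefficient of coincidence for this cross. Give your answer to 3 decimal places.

The two most frequent reciprocal classes, + py + and k + c, are the parental types, so the F1 was + py + / k + c.
The two rarest classes, + + + and k py c, are the double crossovers. Comparing them with the parentals, only the py allele has switched, so py is the middle locus and the order is c – py – k.
c–py: (98 + 7)/500 = 0.2100; py–k: (89 + 7)/500 = 0.1920.
Expected DCO frequency = 0.2100 × 0.1920 ≈ 0.04032; observed = 7/500 ≈ 0.01400.
Coefficient of coincidence = 0.01400/0.04032 ≈ 0.347.

0.347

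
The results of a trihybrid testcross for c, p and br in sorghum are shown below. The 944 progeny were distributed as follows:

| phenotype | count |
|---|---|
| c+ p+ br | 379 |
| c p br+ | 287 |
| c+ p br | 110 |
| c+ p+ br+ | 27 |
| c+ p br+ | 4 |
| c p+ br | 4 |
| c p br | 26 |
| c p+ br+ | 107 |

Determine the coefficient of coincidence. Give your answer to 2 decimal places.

The two most frequent reciprocal classes, c p br+ and c+ p+ br, are the parental types, so the F1 was c p br+ / c+ p+ br.
The two rarest classes, c+ p br+ and c p+ br, are the double crossovers. Comparing them with the parentals, only the c allele has switched, so c is the middle locus and the order is br – c – p.
br–c: (53 + 8)/944 = 0.0646; c–p: (217 + 8)/944 = 0.2383.
Expected DCO frequency = 0.0646 × 0.2383 ≈ 0.01539; observed = 8/944 ≈ 0.00847.
Coefficient of coincidence = 0.00847/0.01539 ≈ 0.55.

0.55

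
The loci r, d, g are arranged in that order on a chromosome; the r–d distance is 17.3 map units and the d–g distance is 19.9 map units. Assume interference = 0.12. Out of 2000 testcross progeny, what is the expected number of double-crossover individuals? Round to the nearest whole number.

61

Map distances give recombination frequencies of 0.173 and 0.199 for the two intervals.
With interference 0.12 (so coincidence = 0.88), expected double-crossover frequency = 0.173 × 0.199 × 0.88 = 0.03030.
Expected number = 0.03030 × 2000 = 60.59 ≈ 61.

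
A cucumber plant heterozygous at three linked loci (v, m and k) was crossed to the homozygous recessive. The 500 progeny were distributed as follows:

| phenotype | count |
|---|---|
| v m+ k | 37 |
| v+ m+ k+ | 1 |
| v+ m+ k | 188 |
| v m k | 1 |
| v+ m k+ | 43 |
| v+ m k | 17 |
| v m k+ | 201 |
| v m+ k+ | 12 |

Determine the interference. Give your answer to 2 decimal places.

0.61

The two most frequent reciprocal classes, v m k+ and v+ m+ k, are the parental types, so the F1 was v m k+ / v+ m+ k.
The two rarest classes, v m k and v+ m+ k+, are the double crossovers. Comparing them with the parentals, only the k allele has switched, so k is the middle locus and the order is v – k – m.
v–k: (80 + 2)/500 = 0.1640; k–m: (29 + 2)/500 = 0.0620.
Expected DCO frequency = 0.1640 × 0.0620 ≈ 0.01017; observed = 2/500 ≈ 0.00400.
Coefficient of coincidence = 0.00400/0.01017 ≈ 0.39; interference = 1 − 0.39 = 0.61.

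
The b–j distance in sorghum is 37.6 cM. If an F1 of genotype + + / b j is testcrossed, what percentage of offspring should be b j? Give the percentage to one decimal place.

31.2%

A map distance of 37.6 cM corresponds to a recombination frequency of 0.376.
The F1 is + + / b j, so b j is a parental gamete class with expected frequency (1 − r)/2 = 0.624/2 = 0.3120.
That is 0.3120 = 31.2% of the progeny.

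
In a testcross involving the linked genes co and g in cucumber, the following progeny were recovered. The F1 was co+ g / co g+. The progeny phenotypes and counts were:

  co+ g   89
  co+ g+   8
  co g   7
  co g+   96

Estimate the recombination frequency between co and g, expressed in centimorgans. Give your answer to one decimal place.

The recombinant classes are co+ g+ and co g: 8 + 7 = 15.
Recombination frequency = 15/200 = 0.0750 ≈ 7.5%, i.e. 7.5 centimorgans.

7.5 centimorgans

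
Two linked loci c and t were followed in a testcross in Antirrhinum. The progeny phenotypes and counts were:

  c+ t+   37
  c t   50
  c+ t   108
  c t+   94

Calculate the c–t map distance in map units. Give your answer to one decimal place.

The two most frequent classes, c+ t (108) and c t+ (94), are the parental types, so the F1 was c+ t / c t+.
The recombinant classes are c+ t+ and c t: 37 + 50 = 87.
Recombination frequency = 87/289 = 0.3010 ≈ 30.1%, i.e. 30.1 map units.

30.1 map units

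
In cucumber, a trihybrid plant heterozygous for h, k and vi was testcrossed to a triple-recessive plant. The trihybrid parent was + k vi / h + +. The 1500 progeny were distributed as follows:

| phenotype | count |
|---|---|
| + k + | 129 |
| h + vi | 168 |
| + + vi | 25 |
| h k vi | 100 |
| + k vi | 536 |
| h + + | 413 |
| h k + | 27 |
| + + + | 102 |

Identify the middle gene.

The two rarest classes, + + vi and h k +, are the double crossovers. Comparing them with the parentals, only the k allele has switched, so k is the middle locus and the order is h – k – vi.

k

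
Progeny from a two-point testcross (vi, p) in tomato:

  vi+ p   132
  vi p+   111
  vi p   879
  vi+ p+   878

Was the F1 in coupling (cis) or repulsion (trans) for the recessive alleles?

cis

The two most frequent classes are vi+ p+ (878) and vi p (879); these are the parental (non-recombinant) types.
So the F1 carried vi+ p+ on one chromosome and vi p on the other — the recessive alleles are on the same chromosome (cis / coupling).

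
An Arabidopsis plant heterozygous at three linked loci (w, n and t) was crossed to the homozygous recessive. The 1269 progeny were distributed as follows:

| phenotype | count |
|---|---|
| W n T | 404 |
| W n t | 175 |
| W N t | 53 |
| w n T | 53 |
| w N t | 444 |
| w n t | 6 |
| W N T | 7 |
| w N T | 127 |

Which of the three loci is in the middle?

n

The two most frequent reciprocal classes, w N t and W n T, are the parental types, so the F1 was w N t / W n T.
The two rarest classes, w n t and W N T, are the double crossovers. Comparing them with the parentals, only the n allele has switched, so n is the middle locus and the order is w – n – t.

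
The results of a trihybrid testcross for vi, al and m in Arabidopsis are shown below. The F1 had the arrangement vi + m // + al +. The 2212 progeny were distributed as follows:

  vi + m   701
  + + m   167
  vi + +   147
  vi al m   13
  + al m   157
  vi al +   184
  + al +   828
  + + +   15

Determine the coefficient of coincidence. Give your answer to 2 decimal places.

The two rarest classes, vi al m and + + +, are the double crossovers. Comparing them with the parentals, only the al allele has switched, so al is the middle locus and the order is m – al – vi.
m–al: (304 + 28)/2212 = 0.1501; al–vi: (351 + 28)/2212 = 0.1713.
Expected DCO frequency = 0.1501 × 0.1713 ≈ 0.02571; observed = 28/2212 ≈ 0.01266.
Coefficient of coincidence = 0.01266/0.02571 ≈ 0.49.

0.49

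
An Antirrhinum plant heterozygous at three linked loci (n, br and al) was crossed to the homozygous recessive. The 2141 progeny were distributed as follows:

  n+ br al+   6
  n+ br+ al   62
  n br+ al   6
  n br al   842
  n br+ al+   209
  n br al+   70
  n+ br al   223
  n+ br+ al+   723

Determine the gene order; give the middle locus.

br

The two most frequent reciprocal classes, n+ br+ al+ and n br al, are the parental types, so the F1 was n+ br+ al+ / n br al.
The two rarest classes, n+ br al+ and n br+ al, are the double crossovers. Comparing them with the parentals, only the br allele has switched, so br is the middle locus and the order is n – br – al.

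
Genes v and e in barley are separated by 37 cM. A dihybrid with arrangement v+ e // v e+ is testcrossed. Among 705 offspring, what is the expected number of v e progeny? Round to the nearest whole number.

130

A map distance of 37 cM corresponds to a recombination frequency of 0.370.
The F1 is v+ e / v e+, so v e is a recombinant gamete class with expected frequency r/2 = 0.370/2 = 0.1850.
Expected number = 0.1850 × 705 = 130.43 ≈ 130.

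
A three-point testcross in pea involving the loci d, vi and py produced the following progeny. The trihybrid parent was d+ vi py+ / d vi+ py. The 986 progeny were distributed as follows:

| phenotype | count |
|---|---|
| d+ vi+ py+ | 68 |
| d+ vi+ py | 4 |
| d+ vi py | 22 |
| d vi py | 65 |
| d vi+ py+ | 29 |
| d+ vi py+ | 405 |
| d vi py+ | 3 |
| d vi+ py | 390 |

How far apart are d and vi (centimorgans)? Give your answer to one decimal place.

The two rarest classes, d vi py+ and d+ vi+ py, are the double crossovers. Comparing them with the parentals, only the d allele has switched, so d is the middle locus and the order is py – d – vi.
Crossovers in the d–vi interval produce the single-crossover classes d+ vi+ py+ and d vi py (68 + 65 = 133) plus the double crossovers (7).
RF(d–vi) = (133 + 7) / 986 = 140/986 = 0.1420 → 14.2 centimorgans.

14.2 centimorgans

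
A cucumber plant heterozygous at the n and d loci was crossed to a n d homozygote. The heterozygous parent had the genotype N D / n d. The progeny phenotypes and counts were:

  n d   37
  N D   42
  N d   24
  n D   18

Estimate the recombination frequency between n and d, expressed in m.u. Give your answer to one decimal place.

34.7 m.u.

The recombinant classes are N d and n D: 24 + 18 = 42.
Recombination frequency = 42/121 = 0.3471 ≈ 34.7%, i.e. 34.7 m.u.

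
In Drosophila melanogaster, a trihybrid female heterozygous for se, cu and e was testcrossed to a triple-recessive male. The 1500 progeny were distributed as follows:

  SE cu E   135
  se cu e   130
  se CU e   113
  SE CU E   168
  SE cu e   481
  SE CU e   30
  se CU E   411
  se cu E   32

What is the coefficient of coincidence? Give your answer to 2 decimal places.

The two most frequent reciprocal classes, SE cu e and se CU E, are the parental types, so the F1 was SE cu e / se CU E.
The two rarest classes, SE CU e and se cu E, are the double crossovers. Comparing them with the parentals, only the cu allele has switched, so cu is the middle locus and the order is se – cu – e.
se–cu: (298 + 62)/1500 = 0.2400; cu–e: (248 + 62)/1500 = 0.2067.
Expected DCO frequency = 0.2400 × 0.2067 ≈ 0.04961; observed = 62/1500 ≈ 0.04133.
Coefficient of coincidence = 0.04133/0.04961 ≈ 0.83.

0.83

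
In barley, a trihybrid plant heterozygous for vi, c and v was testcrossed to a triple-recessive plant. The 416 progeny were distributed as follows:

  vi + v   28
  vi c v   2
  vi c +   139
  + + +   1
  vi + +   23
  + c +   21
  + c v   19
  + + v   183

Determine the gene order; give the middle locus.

The two most frequent reciprocal classes, + + v and vi c +, are the parental types, so the F1 was + + v / vi c +.
The two rarest classes, + + + and vi c v, are the double crossovers. Comparing them with the parentals, only the v allele has switched, so v is the middle locus and the order is vi – v – c.

v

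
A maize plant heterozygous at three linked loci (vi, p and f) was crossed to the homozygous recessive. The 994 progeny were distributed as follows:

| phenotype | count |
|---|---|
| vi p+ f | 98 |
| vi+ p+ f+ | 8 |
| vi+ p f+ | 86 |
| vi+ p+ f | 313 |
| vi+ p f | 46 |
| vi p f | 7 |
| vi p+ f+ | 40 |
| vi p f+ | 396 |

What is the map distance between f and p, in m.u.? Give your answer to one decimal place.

The two most frequent reciprocal classes, vi p f+ and vi+ p+ f, are the parental types, so the F1 was vi p f+ / vi+ p+ f.
The two rarest classes, vi p f and vi+ p+ f+, are the double crossovers. Comparing them with the parentals, only the f allele has switched, so f is the middle locus and the order is p – f – vi.
Crossovers in the p–f interval produce the single-crossover classes vi p+ f+ and vi+ p f (40 + 46 = 86) plus the double crossovers (15).
RF(p–f) = (86 + 15) / 994 = 101/994 = 0.1016 → 10.2 m.u.

10.2 m.u.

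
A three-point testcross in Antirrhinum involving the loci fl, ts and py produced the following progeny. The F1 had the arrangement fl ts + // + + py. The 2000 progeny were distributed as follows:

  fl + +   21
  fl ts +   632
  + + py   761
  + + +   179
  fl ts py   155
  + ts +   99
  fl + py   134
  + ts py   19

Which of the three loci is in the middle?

The two rarest classes, fl + + and + ts py, are the double crossovers. Comparing them with the parentals, only the ts allele has switched, so ts is the middle locus and the order is fl – ts – py.

ts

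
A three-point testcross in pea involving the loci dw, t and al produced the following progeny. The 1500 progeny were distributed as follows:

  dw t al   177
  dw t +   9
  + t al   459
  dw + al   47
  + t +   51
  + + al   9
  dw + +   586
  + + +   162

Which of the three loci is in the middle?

The two most frequent reciprocal classes, dw + + and + t al, are the parental types, so the F1 was dw + + / + t al.
The two rarest classes, dw t + and + + al, are the double crossovers. Comparing them with the parentals, only the t allele has switched, so t is the middle locus and the order is al – t – dw.

t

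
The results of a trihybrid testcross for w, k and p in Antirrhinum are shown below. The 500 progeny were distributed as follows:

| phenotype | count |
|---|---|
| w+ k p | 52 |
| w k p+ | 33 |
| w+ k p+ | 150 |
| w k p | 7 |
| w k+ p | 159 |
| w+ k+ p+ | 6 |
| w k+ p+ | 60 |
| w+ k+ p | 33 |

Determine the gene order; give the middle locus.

k

The two most frequent reciprocal classes, w+ k p+ and w k+ p, are the parental types, so the F1 was w+ k p+ / w k+ p.
The two rarest classes, w+ k+ p+ and w k p, are the double crossovers. Comparing them with the parentals, only the k allele has switched, so k is the middle locus and the order is w – k – p.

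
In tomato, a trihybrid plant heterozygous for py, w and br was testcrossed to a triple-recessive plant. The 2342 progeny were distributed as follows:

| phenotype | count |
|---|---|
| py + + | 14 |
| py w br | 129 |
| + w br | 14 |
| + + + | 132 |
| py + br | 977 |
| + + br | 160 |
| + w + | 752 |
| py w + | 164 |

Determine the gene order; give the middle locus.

br

The two most frequent reciprocal classes, py + br and + w +, are the parental types, so the F1 was py + br / + w +.
The two rarest classes, py + + and + w br, are the double crossovers. Comparing them with the parentals, only the br allele has switched, so br is the middle locus and the order is w – br – py.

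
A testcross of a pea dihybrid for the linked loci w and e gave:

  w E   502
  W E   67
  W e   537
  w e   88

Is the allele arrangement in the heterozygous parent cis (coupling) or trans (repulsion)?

trans

The two most frequent classes are W e (537) and w E (502); these are the parental (non-recombinant) types.
So the F1 carried W e on one chromosome and w E on the other — the recessive alleles are on opposite chromosomes (trans / repulsion).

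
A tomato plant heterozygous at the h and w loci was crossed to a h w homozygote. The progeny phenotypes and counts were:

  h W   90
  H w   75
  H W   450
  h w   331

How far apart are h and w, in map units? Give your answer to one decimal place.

17.4 map units

The two most frequent classes, H W (450) and h w (331), are the parental types, so the F1 was H W / h w.
The recombinant classes are H w and h W: 75 + 90 = 165.
Recombination frequency = 165/946 = 0.1744 ≈ 17.4%, i.e. 17.4 map units.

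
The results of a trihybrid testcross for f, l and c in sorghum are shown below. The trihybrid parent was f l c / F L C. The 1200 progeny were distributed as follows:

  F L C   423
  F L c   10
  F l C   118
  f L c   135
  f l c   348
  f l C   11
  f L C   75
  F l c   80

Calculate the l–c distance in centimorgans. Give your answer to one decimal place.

The two rarest classes, f l C and F L c, are the double crossovers. Comparing them with the parentals, only the c allele has switched, so c is the middle locus and the order is f – c – l.
Crossovers in the c–l interval produce the single-crossover classes f L c and F l C (135 + 118 = 253) plus the double crossovers (21).
RF(c–l) = (253 + 21) / 1200 = 274/1200 = 0.2283 → 22.8 centimorgans.

22.8 centimorgans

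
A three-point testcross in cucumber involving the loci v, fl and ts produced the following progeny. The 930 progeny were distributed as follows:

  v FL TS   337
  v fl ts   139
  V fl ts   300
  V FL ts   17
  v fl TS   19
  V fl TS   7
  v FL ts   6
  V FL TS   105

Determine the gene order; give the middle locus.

ts

The two most frequent reciprocal classes, v FL TS and V fl ts, are the parental types, so the F1 was v FL TS / V fl ts.
The two rarest classes, v FL ts and V fl TS, are the double crossovers. Comparing them with the parentals, only the ts allele has switched, so ts is the middle locus and the order is fl – ts – v.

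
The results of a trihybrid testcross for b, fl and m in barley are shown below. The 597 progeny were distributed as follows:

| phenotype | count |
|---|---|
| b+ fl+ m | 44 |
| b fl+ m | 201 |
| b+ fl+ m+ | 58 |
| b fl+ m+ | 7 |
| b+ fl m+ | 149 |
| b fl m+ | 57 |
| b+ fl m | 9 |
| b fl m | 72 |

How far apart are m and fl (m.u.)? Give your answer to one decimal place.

24.5 m.u.

The two most frequent reciprocal classes, b+ fl m+ and b fl+ m, are the parental types, so the F1 was b+ fl m+ / b fl+ m.
The two rarest classes, b+ fl m and b fl+ m+, are the double crossovers. Comparing them with the parentals, only the m allele has switched, so m is the middle locus and the order is fl – m – b.
Crossovers in the fl–m interval produce the single-crossover classes b+ fl+ m+ and b fl m (58 + 72 = 130) plus the double crossovers (16).
RF(fl–m) = (130 + 16) / 597 = 146/597 = 0.2446 → 24.5 m.u.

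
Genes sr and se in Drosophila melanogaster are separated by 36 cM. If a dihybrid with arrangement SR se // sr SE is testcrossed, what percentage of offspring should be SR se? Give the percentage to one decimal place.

32.0%

A map distance of 36 cM corresponds to a recombination frequency of 0.360.
The F1 is SR se / sr SE, so SR se is a parental gamete class with expected frequency (1 − r)/2 = 0.640/2 = 0.3200.
That is 0.3200 = 32.0% of the progeny.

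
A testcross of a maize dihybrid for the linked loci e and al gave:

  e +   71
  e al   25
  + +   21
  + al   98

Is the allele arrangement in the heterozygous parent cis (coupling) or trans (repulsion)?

trans

The two most frequent classes are + al (98) and e + (71); these are the parental (non-recombinant) types.
So the F1 carried + al on one chromosome and e + on the other — the recessive alleles are on opposite chromosomes (trans / repulsion).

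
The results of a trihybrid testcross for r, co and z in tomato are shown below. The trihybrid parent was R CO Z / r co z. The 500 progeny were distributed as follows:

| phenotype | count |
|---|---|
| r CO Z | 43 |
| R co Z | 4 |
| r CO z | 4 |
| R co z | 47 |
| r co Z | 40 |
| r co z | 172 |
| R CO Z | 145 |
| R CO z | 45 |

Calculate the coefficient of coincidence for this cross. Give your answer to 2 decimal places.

The two rarest classes, R co Z and r CO z, are the double crossovers. Comparing them with the parentals, only the co allele has switched, so co is the middle locus and the order is r – co – z.
r–co: (90 + 8)/500 = 0.1960; co–z: (85 + 8)/500 = 0.1860.
Expected DCO frequency = 0.1960 × 0.1860 ≈ 0.03646; observed = 8/500 ≈ 0.01600.
Coefficient of coincidence = 0.01600/0.03646 ≈ 0.44.

0.44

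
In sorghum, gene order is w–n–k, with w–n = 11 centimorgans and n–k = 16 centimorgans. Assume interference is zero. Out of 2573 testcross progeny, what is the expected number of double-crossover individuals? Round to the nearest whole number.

45

Map distances give recombination frequencies of 0.110 and 0.160 for the two intervals.
With no interference, expected double-crossover frequency = 0.110 × 0.160 = 0.01760.
Expected number = 0.01760 × 2573 = 45.28 ≈ 45.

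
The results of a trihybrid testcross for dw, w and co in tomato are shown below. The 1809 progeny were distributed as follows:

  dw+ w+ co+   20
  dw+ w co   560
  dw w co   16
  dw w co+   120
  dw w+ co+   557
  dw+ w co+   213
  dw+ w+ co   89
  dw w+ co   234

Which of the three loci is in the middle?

dw

The two most frequent reciprocal classes, dw w+ co+ and dw+ w co, are the parental types, so the F1 was dw w+ co+ / dw+ w co.
The two rarest classes, dw+ w+ co+ and dw w co, are the double crossovers. Comparing them with the parentals, only the dw allele has switched, so dw is the middle locus and the order is w – dw – co.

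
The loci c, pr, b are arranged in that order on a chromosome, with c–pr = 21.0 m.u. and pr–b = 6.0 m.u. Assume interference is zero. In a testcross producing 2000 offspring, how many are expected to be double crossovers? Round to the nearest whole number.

25

Map distances give recombination frequencies of 0.210 and 0.060 for the two intervals.
With no interference, expected double-crossover frequency = 0.210 × 0.060 = 0.01260.
Expected number = 0.01260 × 2000 = 25.20 ≈ 25.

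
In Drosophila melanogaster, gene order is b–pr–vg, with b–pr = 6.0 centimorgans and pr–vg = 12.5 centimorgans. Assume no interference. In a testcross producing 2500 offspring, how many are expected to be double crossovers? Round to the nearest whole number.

19

Map distances give recombination frequencies of 0.060 and 0.125 for the two intervals.
With no interference, expected double-crossover frequency = 0.060 × 0.125 = 0.00750.
Expected number = 0.00750 × 2500 = 18.75 ≈ 19.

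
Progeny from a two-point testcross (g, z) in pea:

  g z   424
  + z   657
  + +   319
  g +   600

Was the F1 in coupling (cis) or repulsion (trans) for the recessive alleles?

The two most frequent classes are + z (657) and g + (600); these are the parental (non-recombinant) types.
So the F1 carried + z on one chromosome and g + on the other — the recessive alleles are on opposite chromosomes (trans / repulsion).

trans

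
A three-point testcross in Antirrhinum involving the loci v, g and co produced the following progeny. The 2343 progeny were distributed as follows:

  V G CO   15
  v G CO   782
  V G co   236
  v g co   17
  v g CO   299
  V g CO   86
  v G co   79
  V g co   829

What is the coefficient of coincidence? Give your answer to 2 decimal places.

0.67

The two most frequent reciprocal classes, v G CO and V g co, are the parental types, so the F1 was v G CO / V g co.
The two rarest classes, V G CO and v g co, are the double crossovers. Comparing them with the parentals, only the v allele has switched, so v is the middle locus and the order is g – v – co.
g–v: (535 + 32)/2343 = 0.2420; v–co: (165 + 32)/2343 = 0.0841.
Expected DCO frequency = 0.2420 × 0.0841 ≈ 0.02035; observed = 32/2343 ≈ 0.01366.
Coefficient of coincidence = 0.01366/0.02035 ≈ 0.67.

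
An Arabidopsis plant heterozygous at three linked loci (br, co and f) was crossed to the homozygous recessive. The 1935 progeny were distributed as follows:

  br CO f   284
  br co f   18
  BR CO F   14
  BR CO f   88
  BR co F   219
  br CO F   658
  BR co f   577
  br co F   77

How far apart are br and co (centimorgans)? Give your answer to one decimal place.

10.2 centimorgans

The two most frequent reciprocal classes, br CO F and BR co f, are the parental types, so the F1 was br CO F / BR co f.
The two rarest classes, BR CO F and br co f, are the double crossovers. Comparing them with the parentals, only the br allele has switched, so br is the middle locus and the order is f – br – co.
Crossovers in the br–co interval produce the single-crossover classes br co F and BR CO f (77 + 88 = 165) plus the double crossovers (32).
RF(br–co) = (165 + 32) / 1935 = 197/1935 = 0.1018 → 10.2 centimorgans.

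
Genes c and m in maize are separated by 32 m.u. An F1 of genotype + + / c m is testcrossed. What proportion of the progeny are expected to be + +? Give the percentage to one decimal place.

34.0%

A map distance of 32 m.u. corresponds to a recombination frequency of 0.320.
The F1 is + + / c m, so + + is a parental gamete class with expected frequency (1 − r)/2 = 0.680/2 = 0.3400.
That is 0.3400 = 34.0% of the progeny.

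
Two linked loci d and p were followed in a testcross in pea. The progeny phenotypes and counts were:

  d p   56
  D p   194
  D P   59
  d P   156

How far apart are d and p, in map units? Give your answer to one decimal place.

The two most frequent classes, D p (194) and d P (156), are the parental types, so the F1 was D p / d P.
The recombinant classes are D P and d p: 59 + 56 = 115.
Recombination frequency = 115/465 = 0.2473 ≈ 24.7%, i.e. 24.7 map units.

24.7 map units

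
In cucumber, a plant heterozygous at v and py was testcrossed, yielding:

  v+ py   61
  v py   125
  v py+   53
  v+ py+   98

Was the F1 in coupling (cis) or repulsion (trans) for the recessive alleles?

The two most frequent classes are v+ py+ (98) and v py (125); these are the parental (non-recombinant) types.
So the F1 carried v+ py+ on one chromosome and v py on the other — the recessive alleles are on the same chromosome (cis / coupling).

cis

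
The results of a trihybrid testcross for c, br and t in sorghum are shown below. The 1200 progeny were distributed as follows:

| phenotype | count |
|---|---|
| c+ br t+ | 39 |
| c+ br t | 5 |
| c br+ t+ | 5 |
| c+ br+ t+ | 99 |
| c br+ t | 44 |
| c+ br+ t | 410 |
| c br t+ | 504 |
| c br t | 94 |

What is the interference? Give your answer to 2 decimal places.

0.36

The two most frequent reciprocal classes, c br t+ and c+ br+ t, are the parental types, so the F1 was c br t+ / c+ br+ t.
The two rarest classes, c br+ t+ and c+ br t, are the double crossovers. Comparing them with the parentals, only the br allele has switched, so br is the middle locus and the order is c – br – t.
c–br: (83 + 10)/1200 = 0.0775; br–t: (193 + 10)/1200 = 0.1692.
Expected DCO frequency = 0.0775 × 0.1692 ≈ 0.01311; observed = 10/1200 ≈ 0.00833.
Coefficient of coincidence = 0.00833/0.01311 ≈ 0.64; interference = 1 − 0.64 = 0.36.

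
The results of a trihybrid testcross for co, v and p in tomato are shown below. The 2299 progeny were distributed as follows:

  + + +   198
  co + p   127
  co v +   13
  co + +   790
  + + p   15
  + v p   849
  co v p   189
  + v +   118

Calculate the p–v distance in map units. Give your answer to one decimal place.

The two most frequent reciprocal classes, + v p and co + +, are the parental types, so the F1 was + v p / co + +.
The two rarest classes, + + p and co v +, are the double crossovers. Comparing them with the parentals, only the v allele has switched, so v is the middle locus and the order is p – v – co.
Crossovers in the p–v interval produce the single-crossover classes + v + and co + p (118 + 127 = 245) plus the double crossovers (28).
RF(p–v) = (245 + 28) / 2299 = 273/2299 = 0.1187 → 11.9 map units.

11.9 map units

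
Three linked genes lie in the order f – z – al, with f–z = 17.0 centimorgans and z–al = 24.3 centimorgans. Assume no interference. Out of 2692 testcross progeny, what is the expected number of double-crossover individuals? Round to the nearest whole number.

111

Map distances give recombination frequencies of 0.170 and 0.243 for the two intervals.
With no interference, expected double-crossover frequency = 0.170 × 0.243 = 0.04131.
Expected number = 0.04131 × 2692 = 111.21 ≈ 111.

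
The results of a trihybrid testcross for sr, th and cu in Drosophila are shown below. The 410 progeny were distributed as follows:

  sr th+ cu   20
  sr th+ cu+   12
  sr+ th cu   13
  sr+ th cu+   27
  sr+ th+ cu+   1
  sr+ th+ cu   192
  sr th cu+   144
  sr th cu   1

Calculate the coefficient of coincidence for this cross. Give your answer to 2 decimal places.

0.62

The two most frequent reciprocal classes, sr+ th+ cu and sr th cu+, are the parental types, so the F1 was sr+ th+ cu / sr th cu+.
The two rarest classes, sr+ th+ cu+ and sr th cu, are the double crossovers. Comparing them with the parentals, only the cu allele has switched, so cu is the middle locus and the order is th – cu – sr.
th–cu: (25 + 2)/410 = 0.0659; cu–sr: (47 + 2)/410 = 0.1195.
Expected DCO frequency = 0.0659 × 0.1195 ≈ 0.00788; observed = 2/410 ≈ 0.00488.
Coefficient of coincidence = 0.00488/0.00788 ≈ 0.62.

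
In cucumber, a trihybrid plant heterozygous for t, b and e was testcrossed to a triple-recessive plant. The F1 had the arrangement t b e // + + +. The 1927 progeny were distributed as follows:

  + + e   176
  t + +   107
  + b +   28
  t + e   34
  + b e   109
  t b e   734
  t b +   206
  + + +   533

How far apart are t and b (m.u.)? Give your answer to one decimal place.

The two rarest classes, t + e and + b +, are the double crossovers. Comparing them with the parentals, only the b allele has switched, so b is the middle locus and the order is e – b – t.
Crossovers in the b–t interval produce the single-crossover classes + b e and t + + (109 + 107 = 216) plus the double crossovers (62).
RF(b–t) = (216 + 62) / 1927 = 278/1927 = 0.1443 → 14.4 m.u.

14.4 m.u.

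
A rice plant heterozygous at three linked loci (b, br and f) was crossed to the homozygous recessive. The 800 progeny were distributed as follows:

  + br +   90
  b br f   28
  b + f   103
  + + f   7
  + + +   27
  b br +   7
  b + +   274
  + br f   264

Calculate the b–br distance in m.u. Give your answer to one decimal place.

The two most frequent reciprocal classes, + br f and b + +, are the parental types, so the F1 was + br f / b + +.
The two rarest classes, + + f and b br +, are the double crossovers. Comparing them with the parentals, only the br allele has switched, so br is the middle locus and the order is b – br – f.
Crossovers in the b–br interval produce the single-crossover classes b br f and + + + (28 + 27 = 55) plus the double crossovers (14).
RF(b–br) = (55 + 14) / 800 = 69/800 = 0.0862 → 8.6 m.u.

8.6 m.u.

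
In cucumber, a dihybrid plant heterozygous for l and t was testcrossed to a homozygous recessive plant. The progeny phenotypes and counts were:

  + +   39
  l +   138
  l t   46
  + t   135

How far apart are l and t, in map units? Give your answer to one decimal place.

The two most frequent classes, + t (135) and l + (138), are the parental types, so the F1 was + t / l +.
The recombinant classes are + + and l t: 39 + 46 = 85.
Recombination frequency = 85/358 = 0.2374 ≈ 23.7%, i.e. 23.7 map units.

23.7 map units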